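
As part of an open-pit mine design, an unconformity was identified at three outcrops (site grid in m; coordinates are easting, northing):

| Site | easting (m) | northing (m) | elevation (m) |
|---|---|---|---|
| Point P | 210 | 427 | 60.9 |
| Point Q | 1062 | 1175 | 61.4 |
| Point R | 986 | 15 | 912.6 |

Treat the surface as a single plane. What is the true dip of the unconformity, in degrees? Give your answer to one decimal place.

46.0°

Let the plane be z = a·easting + b·northing + c.
Point Q−Point P: 852a + 748b = 0.5;  Point R−Point P: 776a − 412b = 851.7.
Solving gives a = 0.68416, b = −0.77862.
Gradient magnitude |∇z| = √(a² + b²) = √(0.46808 + 0.60625) = 1.03650.
True dip = arctan(1.03650) = 46.0°, dipping toward NW (azimuth ≈ 319°).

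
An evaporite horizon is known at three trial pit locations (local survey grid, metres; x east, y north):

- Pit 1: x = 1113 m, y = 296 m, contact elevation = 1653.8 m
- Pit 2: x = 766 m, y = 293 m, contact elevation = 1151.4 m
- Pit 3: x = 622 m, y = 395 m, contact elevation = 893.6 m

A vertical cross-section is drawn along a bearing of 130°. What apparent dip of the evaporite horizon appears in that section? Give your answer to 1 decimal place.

54.8°

Two edge vectors: Pit 1→Pit 2 = (-347, -3, -502.4), Pit 1→Pit 3 = (-491, 99, -760.2).
Normal n = (Pit 1→Pit 2) × (Pit 1→Pit 3) = (52018.2, -17111, -35826).
So ∂z/∂x = −n_x/n_z = 1.45197 and ∂z/∂y = −n_y/n_z = −0.47761.
Unit vector along 130° is (sin 130°, cos 130°) = (0.7660, -0.6428).
Slope in that direction = a·(0.7660) + b·(-0.6428) = 1.41928.
Apparent dip = arctan|1.41928| = 54.8° (true dip is 56.8°, so apparent ≤ true as expected).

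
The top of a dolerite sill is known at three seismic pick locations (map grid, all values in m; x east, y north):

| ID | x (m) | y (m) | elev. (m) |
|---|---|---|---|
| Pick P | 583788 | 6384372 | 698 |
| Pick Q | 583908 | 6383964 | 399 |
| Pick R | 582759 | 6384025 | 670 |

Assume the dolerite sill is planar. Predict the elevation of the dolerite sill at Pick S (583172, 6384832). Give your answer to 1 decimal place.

1131.3 m

Two edge vectors: Pick P→Pick Q = (120, -408, -299), Pick P→Pick R = (-1029, -347, -28).
Normal n = (Pick P→Pick Q) × (Pick P→Pick R) = (-92329, 311031, -461472).
So ∂z/∂x = −n_x/n_z = −0.200074977 and ∂z/∂y = −n_y/n_z = 0.673997556.
Intercept c from Pick P: 698 + 116801.37 − 4303051.12 = −4185551.75.
At (583172, 6384832): z = −116678.1 + 4303361.2 − 4185551.75 = 1131.3 m.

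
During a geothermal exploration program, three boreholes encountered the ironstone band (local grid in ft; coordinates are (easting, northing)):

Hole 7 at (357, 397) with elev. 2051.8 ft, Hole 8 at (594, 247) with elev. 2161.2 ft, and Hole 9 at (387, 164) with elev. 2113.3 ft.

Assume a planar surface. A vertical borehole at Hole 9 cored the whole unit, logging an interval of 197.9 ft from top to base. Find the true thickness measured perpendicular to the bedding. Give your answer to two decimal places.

Two edge vectors: Hole 7→Hole 8 = (237, -150, 109.4), Hole 7→Hole 9 = (30, -233, 61.5).
Normal n = (Hole 7→Hole 8) × (Hole 7→Hole 9) = (16265.2, -11293.5, -50721).
So ∂z/∂E = −n_x/n_z = 0.32068 and ∂z/∂N = −n_y/n_z = −0.22266.
|∇z| = √(a²+b²) = 0.39040, so dip δ = arctan(0.39040) = 21.33°.
True thickness = vertical thickness × cos δ = 197.9 × cos 21.33° = 184.35 ft.

184.35 ft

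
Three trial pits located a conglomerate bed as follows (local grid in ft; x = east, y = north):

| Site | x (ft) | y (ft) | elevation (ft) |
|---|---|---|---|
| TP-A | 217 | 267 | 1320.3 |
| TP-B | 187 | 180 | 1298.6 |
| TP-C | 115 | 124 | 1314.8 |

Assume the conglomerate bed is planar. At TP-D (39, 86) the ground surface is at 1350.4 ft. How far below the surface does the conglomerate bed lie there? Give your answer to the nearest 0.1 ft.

Two edge vectors: TP-A→TP-B = (-30, -87, -21.7), TP-A→TP-C = (-102, -143, -5.5).
Normal n = (TP-A→TP-B) × (TP-A→TP-C) = (-2624.6, 2048.4, -4584).
So ∂z/∂x = −n_x/n_z = −0.57256 and ∂z/∂y = −n_y/n_z = 0.44686.
Intercept c from TP-A: 1320.3 + 124.24 − 119.31 = 1325.23.
At (39, 86): z_contact = −22.33 + 38.43 + 1325.23 = 1341.33 ft.
Depth below ground = 1350.4 − 1341.33 = 9.1 ft.

9.1 ft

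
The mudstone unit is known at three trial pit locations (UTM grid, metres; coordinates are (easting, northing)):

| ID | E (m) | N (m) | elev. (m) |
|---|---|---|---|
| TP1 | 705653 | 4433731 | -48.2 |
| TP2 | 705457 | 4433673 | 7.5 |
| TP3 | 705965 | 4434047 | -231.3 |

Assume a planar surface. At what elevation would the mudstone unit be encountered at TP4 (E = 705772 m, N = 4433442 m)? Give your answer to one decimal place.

Let the plane be z = a·E + b·N + c.
TP2−TP1: −196a − 58b = 55.7;  TP3−TP1: 312a + 316b = −183.1.
Solving gives a = −0.159247263, b = −0.422198905.
Then c = -48.2 − a·705653 − b·4433731 = 1984241.48.
At (705772, 4433442): z = −112392.3 − 1871794.4 + 1984241.48 = 54.9 m.

54.9 m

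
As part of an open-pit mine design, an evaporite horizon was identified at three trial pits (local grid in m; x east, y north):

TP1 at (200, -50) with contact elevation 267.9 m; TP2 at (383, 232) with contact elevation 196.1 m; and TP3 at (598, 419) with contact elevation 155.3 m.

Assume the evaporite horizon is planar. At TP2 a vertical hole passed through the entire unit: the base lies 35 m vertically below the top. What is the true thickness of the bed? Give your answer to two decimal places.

33.43 m

Let the plane be z = a·x + b·y + c.
TP2−TP1: 183a + 282b = −71.8;  TP3−TP1: 398a + 469b = −112.6.
Solving gives a = 0.07274, b = −0.30181.
|∇z| = √(a²+b²) = 0.31046, so dip δ = arctan(0.31046) = 17.25°.
True thickness = vertical thickness × cos δ = 35 × cos 17.25° = 33.43 m.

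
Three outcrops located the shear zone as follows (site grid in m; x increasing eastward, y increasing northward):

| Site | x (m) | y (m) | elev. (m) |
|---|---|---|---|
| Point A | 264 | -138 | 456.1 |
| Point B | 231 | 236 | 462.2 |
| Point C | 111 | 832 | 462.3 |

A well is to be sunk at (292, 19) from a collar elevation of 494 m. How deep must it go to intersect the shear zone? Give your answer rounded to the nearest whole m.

Let the plane be z = a·x + b·y + c.
Point B−Point A: −33a + 374b = 6.1;  Point C−Point A: −153a + 970b = 6.2.
Solving gives a = 0.14272, b = 0.02890.
Then c = 456.1 − a·264 − b·-138 = 422.41.
At (292, 19): z_contact = 41.7 + 0.5 + 422.41 = 464.6 m.
Depth below ground = 494 − 464.6 = 29 m.

29 m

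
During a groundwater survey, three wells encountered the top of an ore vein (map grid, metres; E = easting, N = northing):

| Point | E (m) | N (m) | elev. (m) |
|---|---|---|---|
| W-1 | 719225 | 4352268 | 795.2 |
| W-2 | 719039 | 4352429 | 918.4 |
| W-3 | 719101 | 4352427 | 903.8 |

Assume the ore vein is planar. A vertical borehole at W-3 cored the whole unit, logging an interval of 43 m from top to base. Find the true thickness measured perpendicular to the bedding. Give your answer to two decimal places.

37.56 m

Two edge vectors: W-1→W-2 = (-186, 161, 123.2), W-1→W-3 = (-124, 159, 108.6).
Normal n = (W-1→W-2) × (W-1→W-3) = (-2104.2, 4922.8, -9610).
So ∂z/∂E = −n_x/n_z = −0.21896 and ∂z/∂N = −n_y/n_z = 0.51226.
|∇z| = √(a²+b²) = 0.55709, so dip δ = arctan(0.55709) = 29.12°.
True thickness = vertical thickness × cos δ = 43 × cos 29.12° = 37.56 m.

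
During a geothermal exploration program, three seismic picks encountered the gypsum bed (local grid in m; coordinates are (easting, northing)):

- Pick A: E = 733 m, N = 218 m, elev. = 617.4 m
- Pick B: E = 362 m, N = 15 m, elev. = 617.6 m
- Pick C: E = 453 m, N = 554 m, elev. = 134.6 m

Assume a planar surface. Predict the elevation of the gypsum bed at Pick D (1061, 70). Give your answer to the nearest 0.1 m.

Let the plane be z = a·E + b·N + c.
Pick B−Pick A: −371a − 203b = 0.2;  Pick C−Pick A: −280a + 336b = −482.8.
Solving gives a = 0.539633, b = −0.987211.
Then c = 617.4 − a·733 − b·218 = 437.06.
At (1061, 70): z = 572.6 − 69.1 + 437.06 = 940.5 m.

940.5 m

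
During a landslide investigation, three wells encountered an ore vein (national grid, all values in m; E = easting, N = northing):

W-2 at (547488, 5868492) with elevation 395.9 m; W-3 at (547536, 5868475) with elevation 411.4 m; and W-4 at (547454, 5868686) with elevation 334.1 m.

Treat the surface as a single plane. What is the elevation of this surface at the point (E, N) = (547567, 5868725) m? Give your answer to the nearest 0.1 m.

348.5 m

Two edge vectors: W-2→W-3 = (48, -17, 15.5), W-2→W-4 = (-34, 194, -61.8).
Normal n = (W-2→W-3) × (W-2→W-4) = (-1956.4, 2439.4, 8734).
So ∂z/∂E = −n_x/n_z = 0.223998168 and ∂z/∂N = −n_y/n_z = −0.279299290.
Intercept c from W-2: 395.9 − 122636.31 + 1639065.65 = 1516825.24.
At (547567, 5868725): z = 122654.0 − 1639130.7 + 1516825.24 = 348.5 m.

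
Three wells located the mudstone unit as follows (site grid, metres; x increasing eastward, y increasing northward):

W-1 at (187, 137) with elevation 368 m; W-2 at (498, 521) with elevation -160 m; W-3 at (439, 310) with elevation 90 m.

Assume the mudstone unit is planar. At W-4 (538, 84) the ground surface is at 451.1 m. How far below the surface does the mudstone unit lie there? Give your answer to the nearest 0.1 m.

151.5 m

Two edge vectors: W-1→W-2 = (311, 384, -528), W-1→W-3 = (252, 173, -278).
Normal n = (W-1→W-2) × (W-1→W-3) = (-15408, -46598, -42965).
So ∂z/∂x = −n_x/n_z = −0.35862 and ∂z/∂y = −n_y/n_z = −1.08456.
Intercept c from W-1: 368 + 67.06 + 148.58 = 583.65.
At (538, 84): z_contact = −192.94 − 91.10 + 583.65 = 299.61 m.
Depth below ground = 451.1 − 299.61 = 151.5 m.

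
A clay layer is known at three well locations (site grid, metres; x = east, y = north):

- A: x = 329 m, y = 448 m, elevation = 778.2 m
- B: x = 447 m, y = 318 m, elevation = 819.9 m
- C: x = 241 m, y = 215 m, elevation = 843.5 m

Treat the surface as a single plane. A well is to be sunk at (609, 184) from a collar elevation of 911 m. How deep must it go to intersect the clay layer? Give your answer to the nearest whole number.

47 m

Let the plane be z = a·x + b·y + c.
B−A: 118a − 130b = 41.7;  C−A: −88a − 233b = 65.3.
Solving gives a = 0.03152, b = −0.29216.
Then c = 778.2 − a·329 − b·448 = 898.72.
At (609, 184): z_contact = 19.2 − 53.8 + 898.72 = 864.2 m.
Depth below ground = 911 − 864.2 = 47 m.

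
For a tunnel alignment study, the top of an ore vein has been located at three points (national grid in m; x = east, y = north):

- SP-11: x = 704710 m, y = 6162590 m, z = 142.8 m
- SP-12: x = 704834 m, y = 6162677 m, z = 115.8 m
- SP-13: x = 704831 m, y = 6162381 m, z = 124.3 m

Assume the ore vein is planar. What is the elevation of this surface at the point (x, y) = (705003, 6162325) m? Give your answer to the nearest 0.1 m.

Two edge vectors: SP-11→SP-12 = (124, 87, -27), SP-11→SP-13 = (121, -209, -18.5).
Normal n = (SP-11→SP-12) × (SP-11→SP-13) = (-7252.5, -973, -36443).
So ∂z/∂x = −n_x/n_z = −0.199009412 and ∂z/∂y = −n_y/n_z = −0.026699229.
Intercept c from SP-11: 142.8 + 140243.92 + 164536.40 = 304923.12.
At (705003, 6162325): z = −140302.2 − 164529.3 + 304923.12 = 91.6 m.

91.6 m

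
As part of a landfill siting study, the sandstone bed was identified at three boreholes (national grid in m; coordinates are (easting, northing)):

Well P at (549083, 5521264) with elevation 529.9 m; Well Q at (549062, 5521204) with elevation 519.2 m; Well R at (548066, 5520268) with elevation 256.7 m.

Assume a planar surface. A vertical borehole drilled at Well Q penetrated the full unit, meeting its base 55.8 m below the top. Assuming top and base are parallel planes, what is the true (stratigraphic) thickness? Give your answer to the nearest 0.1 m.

54.8 m

Two edge vectors: Well P→Well Q = (-21, -60, -10.7), Well P→Well R = (-1017, -996, -273.2).
Normal n = (Well P→Well Q) × (Well P→Well R) = (5734.8, 5144.7, -40104).
So ∂z/∂E = −n_x/n_z = 0.14300 and ∂z/∂N = −n_y/n_z = 0.12828.
|∇z| = √(a²+b²) = 0.19211, so dip δ = arctan(0.19211) = 10.87°.
True thickness = vertical thickness × cos δ = 55.8 × cos 10.87° = 54.8 m.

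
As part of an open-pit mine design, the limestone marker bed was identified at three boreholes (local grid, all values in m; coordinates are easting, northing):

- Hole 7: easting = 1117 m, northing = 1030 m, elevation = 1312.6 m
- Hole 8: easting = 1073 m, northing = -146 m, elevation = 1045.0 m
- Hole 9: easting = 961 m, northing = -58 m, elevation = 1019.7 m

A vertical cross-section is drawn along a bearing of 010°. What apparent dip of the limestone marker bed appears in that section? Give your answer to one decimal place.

Two edge vectors: Hole 7→Hole 8 = (-44, -1176, -267.6), Hole 7→Hole 9 = (-156, -1088, -292.9).
Normal n = (Hole 7→Hole 8) × (Hole 7→Hole 9) = (53301.6, 28858, -135584).
So ∂z/∂easting = −n_x/n_z = 0.39313 and ∂z/∂northing = −n_y/n_z = 0.21284.
Unit vector along 010° is (sin 10°, cos 10°) = (0.1736, 0.9848).
Slope in that direction = a·(0.1736) + b·(0.9848) = 0.27787.
Apparent dip = arctan|0.27787| = 15.5° (true dip is 24.1°, so apparent ≤ true as expected).

15.5°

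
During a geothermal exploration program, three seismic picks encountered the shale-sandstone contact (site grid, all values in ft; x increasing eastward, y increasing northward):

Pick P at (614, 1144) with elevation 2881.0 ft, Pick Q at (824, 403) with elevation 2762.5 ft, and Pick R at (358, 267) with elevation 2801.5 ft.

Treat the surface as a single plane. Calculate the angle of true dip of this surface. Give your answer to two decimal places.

9.88°

Let the plane be z = a·x + b·y + c.
Pick Q−Pick P: 210a − 741b = −118.5;  Pick R−Pick P: −256a − 877b = −79.5.
Solving gives a = −0.12040, b = 0.12580.
Gradient magnitude |∇z| = √(a² + b²) = √(0.01450 + 0.01582) = 0.17413.
True dip = arctan(0.17413) = 9.88°, dipping toward SE (azimuth ≈ 136°).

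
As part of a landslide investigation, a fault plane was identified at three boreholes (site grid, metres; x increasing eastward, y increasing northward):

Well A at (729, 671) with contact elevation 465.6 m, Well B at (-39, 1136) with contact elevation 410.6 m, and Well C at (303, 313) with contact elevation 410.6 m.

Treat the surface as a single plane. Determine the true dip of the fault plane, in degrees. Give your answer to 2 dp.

Let the plane be z = a·x + b·y + c.
Well B−Well A: −768a + 465b = −55;  Well C−Well A: −426a − 358b = −55.
Solving gives a = 0.09569, b = 0.03976.
Gradient magnitude |∇z| = √(a² + b²) = √(0.00916 + 0.00158) = 0.10362.
True dip = arctan(0.10362) = 5.92°, dipping toward WSW (azimuth ≈ 247°).

5.92°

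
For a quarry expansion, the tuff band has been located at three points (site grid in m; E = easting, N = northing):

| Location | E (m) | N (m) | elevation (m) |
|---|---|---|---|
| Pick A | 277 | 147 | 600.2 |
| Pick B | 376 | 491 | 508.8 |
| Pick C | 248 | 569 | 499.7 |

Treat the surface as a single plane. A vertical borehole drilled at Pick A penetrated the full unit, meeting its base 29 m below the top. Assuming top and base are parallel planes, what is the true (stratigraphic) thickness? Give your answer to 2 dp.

28.10 m

Two edge vectors: Pick A→Pick B = (99, 344, -91.4), Pick A→Pick C = (-29, 422, -100.5).
Normal n = (Pick A→Pick B) × (Pick A→Pick C) = (3998.8, 12600.1, 51754).
So ∂z/∂E = −n_x/n_z = −0.07727 and ∂z/∂N = −n_y/n_z = −0.24346.
|∇z| = √(a²+b²) = 0.25543, so dip δ = arctan(0.25543) = 14.33°.
True thickness = vertical thickness × cos δ = 29 × cos 14.33° = 28.10 m.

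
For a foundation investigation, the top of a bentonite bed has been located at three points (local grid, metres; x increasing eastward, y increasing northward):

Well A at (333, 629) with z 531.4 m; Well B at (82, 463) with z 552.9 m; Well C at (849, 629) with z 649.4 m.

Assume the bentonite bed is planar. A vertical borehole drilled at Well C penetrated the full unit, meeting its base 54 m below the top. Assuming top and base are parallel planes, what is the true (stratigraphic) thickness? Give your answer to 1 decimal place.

47.8 m

Let the plane be z = a·x + b·y + c.
Well B−Well A: −251a − 166b = 21.5;  Well C−Well A: 516a + 0b = 118.
Solving gives a = 0.22868, b = −0.47530.
|∇z| = √(a²+b²) = 0.52745, so dip δ = arctan(0.52745) = 27.81°.
True thickness = vertical thickness × cos δ = 54 × cos 27.81° = 47.8 m.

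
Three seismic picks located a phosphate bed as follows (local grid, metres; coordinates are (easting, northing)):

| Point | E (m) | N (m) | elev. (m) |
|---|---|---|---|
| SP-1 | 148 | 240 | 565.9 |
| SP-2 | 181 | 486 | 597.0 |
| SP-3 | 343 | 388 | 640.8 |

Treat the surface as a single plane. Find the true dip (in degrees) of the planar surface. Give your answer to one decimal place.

Let the plane be z = a·E + b·N + c.
SP-2−SP-1: 33a + 246b = 31.1;  SP-3−SP-1: 195a + 148b = 74.9.
Solving gives a = 0.32081, b = 0.08339.
Gradient magnitude |∇z| = √(a² + b²) = √(0.10292 + 0.00695) = 0.33147.
True dip = arctan(0.33147) = 18.3°, dipping toward WSW (azimuth ≈ 255°).

18.3°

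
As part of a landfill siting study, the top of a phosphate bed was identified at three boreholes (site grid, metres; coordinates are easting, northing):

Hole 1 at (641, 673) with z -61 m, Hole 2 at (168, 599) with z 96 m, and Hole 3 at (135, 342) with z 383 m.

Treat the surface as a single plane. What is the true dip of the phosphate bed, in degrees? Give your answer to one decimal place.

Two edge vectors: Hole 1→Hole 2 = (-473, -74, 157), Hole 1→Hole 3 = (-506, -331, 444).
Normal n = (Hole 1→Hole 2) × (Hole 1→Hole 3) = (19111, 130570, 119119).
So ∂z/∂easting = −n_x/n_z = −0.16044 and ∂z/∂northing = −n_y/n_z = −1.09613.
Gradient magnitude |∇z| = √(a² + b²) = √(0.02574 + 1.20150) = 1.10781.
True dip = arctan(1.10781) = 47.9°, dipping toward N (azimuth ≈ 008°).

47.9°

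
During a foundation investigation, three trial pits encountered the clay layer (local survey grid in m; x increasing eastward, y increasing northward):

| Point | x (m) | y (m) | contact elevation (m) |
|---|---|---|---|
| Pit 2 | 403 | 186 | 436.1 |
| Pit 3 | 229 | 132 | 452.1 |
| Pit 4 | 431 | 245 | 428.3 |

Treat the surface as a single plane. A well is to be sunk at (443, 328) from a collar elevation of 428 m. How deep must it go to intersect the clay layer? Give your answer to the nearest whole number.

Let the plane be z = a·x + b·y + c.
Pit 3−Pit 2: −174a − 54b = 16;  Pit 4−Pit 2: 28a + 59b = −7.8.
Solving gives a = −0.05972, b = −0.10386.
Then c = 436.1 − a·403 − b·186 = 479.49.
At (443, 328): z_contact = −26.5 − 34.1 + 479.49 = 419.0 m.
Depth below ground = 428 − 419.0 = 9 m.

9 m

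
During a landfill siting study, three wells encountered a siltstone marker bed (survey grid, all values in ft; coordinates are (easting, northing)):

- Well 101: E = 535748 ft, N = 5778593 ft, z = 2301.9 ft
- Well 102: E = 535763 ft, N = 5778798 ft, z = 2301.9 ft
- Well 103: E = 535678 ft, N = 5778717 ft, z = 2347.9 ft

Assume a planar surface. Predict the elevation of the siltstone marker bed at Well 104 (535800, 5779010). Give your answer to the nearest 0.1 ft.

2289.4 ft

Let the plane be z = a·E + b·N + c.
Well 102−Well 101: 15a + 205b = 0;  Well 103−Well 101: −70a + 124b = 46.
Solving gives a = −0.581739667, b = 0.042566317.
Then c = 2301.9 − a·535748 − b·5778593 = 67994.34.
At (535800, 5779010): z = −311696.1 + 245991.2 + 67994.34 = 2289.4 ft.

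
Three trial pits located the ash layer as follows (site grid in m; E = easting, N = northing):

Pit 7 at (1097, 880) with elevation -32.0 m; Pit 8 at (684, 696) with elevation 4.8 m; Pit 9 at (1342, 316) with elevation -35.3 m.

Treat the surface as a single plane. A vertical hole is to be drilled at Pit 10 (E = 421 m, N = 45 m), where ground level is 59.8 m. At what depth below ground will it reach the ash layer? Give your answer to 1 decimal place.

16.9 m

Let the plane be z = a·E + b·N + c.
Pit 8−Pit 7: −413a − 184b = 36.8;  Pit 9−Pit 7: 245a − 564b = −3.3.
Solving gives a = −0.076840, b = −0.027528.
Then c = -32 − a·1097 − b·880 = 76.52.
At (421, 45): z_contact = −32.35 − 1.24 + 76.52 = 42.93 m.
Depth below ground = 59.8 − 42.93 = 16.9 m.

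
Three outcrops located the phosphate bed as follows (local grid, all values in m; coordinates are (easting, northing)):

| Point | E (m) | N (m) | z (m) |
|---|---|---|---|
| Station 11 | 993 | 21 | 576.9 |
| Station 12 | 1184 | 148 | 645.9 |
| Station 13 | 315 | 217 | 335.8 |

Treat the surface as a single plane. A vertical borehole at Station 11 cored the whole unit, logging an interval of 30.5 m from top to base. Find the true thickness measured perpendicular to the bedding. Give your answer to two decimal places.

Two edge vectors: Station 11→Station 12 = (191, 127, 69), Station 11→Station 13 = (-678, 196, -241.1).
Normal n = (Station 11→Station 12) × (Station 11→Station 13) = (-44143.7, -731.9, 123542).
So ∂z/∂E = −n_x/n_z = 0.35732 and ∂z/∂N = −n_y/n_z = 0.00592.
|∇z| = √(a²+b²) = 0.35737, so dip δ = arctan(0.35737) = 19.67°.
True thickness = vertical thickness × cos δ = 30.5 × cos 19.67° = 28.72 m.

28.72 m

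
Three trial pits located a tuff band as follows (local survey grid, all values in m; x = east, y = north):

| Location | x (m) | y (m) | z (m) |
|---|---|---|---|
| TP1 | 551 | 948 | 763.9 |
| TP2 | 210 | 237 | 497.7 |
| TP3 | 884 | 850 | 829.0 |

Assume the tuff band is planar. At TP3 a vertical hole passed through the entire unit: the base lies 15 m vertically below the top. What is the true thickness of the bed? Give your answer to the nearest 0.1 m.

Let the plane be z = a·x + b·y + c.
TP2−TP1: −341a − 711b = −266.2;  TP3−TP1: 333a − 98b = 65.1.
Solving gives a = 0.26787, b = 0.24593.
|∇z| = √(a²+b²) = 0.36364, so dip δ = arctan(0.36364) = 19.98°.
True thickness = vertical thickness × cos δ = 15 × cos 19.98° = 14.1 m.

14.1 m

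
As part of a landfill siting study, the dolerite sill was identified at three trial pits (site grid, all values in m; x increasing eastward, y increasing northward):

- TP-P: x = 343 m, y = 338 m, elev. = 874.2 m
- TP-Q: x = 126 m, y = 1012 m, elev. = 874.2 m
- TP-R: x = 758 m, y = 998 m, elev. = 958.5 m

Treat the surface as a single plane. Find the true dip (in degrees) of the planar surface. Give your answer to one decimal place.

Two edge vectors: TP-P→TP-Q = (-217, 674, 0), TP-P→TP-R = (415, 660, 84.3).
Normal n = (TP-P→TP-Q) × (TP-P→TP-R) = (56818.2, 18293.1, -422930).
So ∂z/∂x = −n_x/n_z = 0.13434 and ∂z/∂y = −n_y/n_z = 0.04325.
Gradient magnitude |∇z| = √(a² + b²) = √(0.01805 + 0.00187) = 0.14114.
True dip = arctan(0.14114) = 8.0°, dipping toward WSW (azimuth ≈ 252°).

8.0°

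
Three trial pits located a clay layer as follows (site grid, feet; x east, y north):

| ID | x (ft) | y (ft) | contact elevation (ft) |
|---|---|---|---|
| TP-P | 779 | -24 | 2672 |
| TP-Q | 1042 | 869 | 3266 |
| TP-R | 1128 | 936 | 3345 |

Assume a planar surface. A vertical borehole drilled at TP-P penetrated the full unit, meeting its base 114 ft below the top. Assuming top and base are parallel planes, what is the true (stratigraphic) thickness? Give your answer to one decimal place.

Two edge vectors: TP-P→TP-Q = (263, 893, 594), TP-P→TP-R = (349, 960, 673).
Normal n = (TP-P→TP-Q) × (TP-P→TP-R) = (30749, 30307, -59177).
So ∂z/∂x = −n_x/n_z = 0.51961 and ∂z/∂y = −n_y/n_z = 0.51214.
|∇z| = √(a²+b²) = 0.72958, so dip δ = arctan(0.72958) = 36.11°.
True thickness = vertical thickness × cos δ = 114 × cos 36.11° = 92.1 ft.

92.1 ft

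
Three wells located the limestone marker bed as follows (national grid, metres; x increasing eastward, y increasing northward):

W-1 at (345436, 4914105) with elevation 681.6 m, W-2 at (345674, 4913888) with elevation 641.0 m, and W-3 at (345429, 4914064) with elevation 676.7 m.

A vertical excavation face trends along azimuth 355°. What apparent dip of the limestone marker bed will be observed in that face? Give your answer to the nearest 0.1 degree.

7.6°

Let the plane be z = a·x + b·y + c.
W-2−W-1: 238a − 217b = −40.6;  W-3−W-1: −7a − 41b = −4.9.
Solving gives a = −0.05332, b = 0.12862.
Unit vector along 355° is (sin 355°, cos 355°) = (-0.0872, 0.9962).
Slope in that direction = a·(-0.0872) + b·(0.9962) = 0.13277.
Apparent dip = arctan|0.13277| = 7.6° (true dip is 7.9°, so apparent ≤ true as expected).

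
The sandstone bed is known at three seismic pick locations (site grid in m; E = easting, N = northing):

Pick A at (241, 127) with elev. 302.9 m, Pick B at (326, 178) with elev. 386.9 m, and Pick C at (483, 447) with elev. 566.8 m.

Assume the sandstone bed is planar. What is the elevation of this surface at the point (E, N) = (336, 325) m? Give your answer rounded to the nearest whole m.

Let the plane be z = a·E + b·N + c.
Pick B−Pick A: 85a + 51b = 84;  Pick C−Pick A: 242a + 320b = 263.9.
Solving gives a = 0.90329, b = 0.14157.
Then c = 302.9 − a·241 − b·127 = 67.23.
At (336, 325): z = 303.5 + 46.0 + 67.23 = 416.7 m.

417 m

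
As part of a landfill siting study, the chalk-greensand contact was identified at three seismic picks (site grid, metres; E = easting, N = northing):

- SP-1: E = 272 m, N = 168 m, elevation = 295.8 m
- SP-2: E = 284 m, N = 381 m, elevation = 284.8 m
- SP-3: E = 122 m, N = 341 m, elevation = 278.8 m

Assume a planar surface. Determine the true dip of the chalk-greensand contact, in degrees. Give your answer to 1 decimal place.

4.2°

Two edge vectors: SP-1→SP-2 = (12, 213, -11), SP-1→SP-3 = (-150, 173, -17).
Normal n = (SP-1→SP-2) × (SP-1→SP-3) = (-1718, 1854, 34026).
So ∂z/∂E = −n_x/n_z = 0.05049 and ∂z/∂N = −n_y/n_z = −0.05449.
Gradient magnitude |∇z| = √(a² + b²) = √(0.00255 + 0.00297) = 0.07428.
True dip = arctan(0.07428) = 4.2°, dipping toward NW (azimuth ≈ 317°).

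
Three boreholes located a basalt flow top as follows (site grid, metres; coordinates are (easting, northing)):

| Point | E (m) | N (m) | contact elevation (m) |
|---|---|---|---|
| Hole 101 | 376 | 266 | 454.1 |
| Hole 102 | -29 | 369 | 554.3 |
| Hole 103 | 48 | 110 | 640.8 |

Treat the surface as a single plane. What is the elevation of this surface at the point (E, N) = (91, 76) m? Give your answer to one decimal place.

Let the plane be z = a·E + b·N + c.
Hole 102−Hole 101: −405a + 103b = 100.2;  Hole 103−Hole 101: −328a − 156b = 186.7.
Solving gives a = −0.35953, b = −0.44086.
Then c = 454.1 − a·376 − b·266 = 706.55.
At (91, 76): z = −32.7 − 33.5 + 706.55 = 640.3 m.

640.3 m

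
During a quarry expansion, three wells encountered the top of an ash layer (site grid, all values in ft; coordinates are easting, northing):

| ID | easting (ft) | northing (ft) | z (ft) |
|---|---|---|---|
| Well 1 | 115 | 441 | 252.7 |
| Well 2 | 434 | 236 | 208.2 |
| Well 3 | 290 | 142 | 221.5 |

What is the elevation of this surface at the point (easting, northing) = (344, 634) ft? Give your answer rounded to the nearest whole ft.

233 ft

Two edge vectors: Well 1→Well 2 = (319, -205, -44.5), Well 1→Well 3 = (175, -299, -31.2).
Normal n = (Well 1→Well 2) × (Well 1→Well 3) = (-6909.5, 2165.3, -59506).
So ∂z/∂easting = −n_x/n_z = −0.11611 and ∂z/∂northing = −n_y/n_z = 0.03639.
Intercept c from Well 1: 252.7 + 13.35 − 16.05 = 250.01.
At (344, 634): z = −39.9 + 23.1 + 250.01 = 233.1 ft.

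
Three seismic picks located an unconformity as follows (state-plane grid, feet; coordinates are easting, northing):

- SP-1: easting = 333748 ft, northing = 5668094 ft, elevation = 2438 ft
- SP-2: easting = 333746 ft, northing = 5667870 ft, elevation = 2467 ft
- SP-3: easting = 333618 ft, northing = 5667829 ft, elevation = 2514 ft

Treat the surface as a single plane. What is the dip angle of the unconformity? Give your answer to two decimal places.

19.31°

Let the plane be z = a·easting + b·northing + c.
SP-2−SP-1: −2a − 224b = 29;  SP-3−SP-1: −130a − 265b = 76.
Solving gives a = −0.32665, b = −0.12655.
Gradient magnitude |∇z| = √(a² + b²) = √(0.10670 + 0.01601) = 0.35031.
True dip = arctan(0.35031) = 19.31°, dipping toward ENE (azimuth ≈ 069°).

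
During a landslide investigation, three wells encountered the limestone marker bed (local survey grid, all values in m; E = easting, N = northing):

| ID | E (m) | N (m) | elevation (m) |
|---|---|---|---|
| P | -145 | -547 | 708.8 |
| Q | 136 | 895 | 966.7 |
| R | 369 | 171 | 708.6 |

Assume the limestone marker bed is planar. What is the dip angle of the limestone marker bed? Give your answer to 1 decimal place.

22.9°

Two edge vectors: P→Q = (281, 1442, 257.9), P→R = (514, 718, -0.2).
Normal n = (P→Q) × (P→R) = (-185460.6, 132616.8, -539430).
So ∂z/∂E = −n_x/n_z = −0.34381 and ∂z/∂N = −n_y/n_z = 0.24585.
Gradient magnitude |∇z| = √(a² + b²) = √(0.11820 + 0.06044) = 0.42266.
True dip = arctan(0.42266) = 22.9°, dipping toward SE (azimuth ≈ 126°).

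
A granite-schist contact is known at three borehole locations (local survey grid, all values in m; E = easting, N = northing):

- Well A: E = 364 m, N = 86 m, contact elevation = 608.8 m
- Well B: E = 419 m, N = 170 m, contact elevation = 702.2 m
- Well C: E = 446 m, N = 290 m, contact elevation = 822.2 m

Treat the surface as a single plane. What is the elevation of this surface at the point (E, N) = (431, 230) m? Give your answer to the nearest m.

Let the plane be z = a·E + b·N + c.
Well B−Well A: 55a + 84b = 93.4;  Well C−Well A: 82a + 204b = 213.4.
Solving gives a = 0.26039, b = 0.94141.
Then c = 608.8 − a·364 − b·86 = 433.06.
At (431, 230): z = 112.2 + 216.5 + 433.06 = 761.8 m.

762 m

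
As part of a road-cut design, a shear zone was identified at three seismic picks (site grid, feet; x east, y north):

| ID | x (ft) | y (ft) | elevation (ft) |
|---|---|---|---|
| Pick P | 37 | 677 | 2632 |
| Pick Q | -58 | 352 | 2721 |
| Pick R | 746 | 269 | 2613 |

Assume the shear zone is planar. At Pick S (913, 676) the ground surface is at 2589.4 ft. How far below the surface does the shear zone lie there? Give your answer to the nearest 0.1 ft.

95.4 ft

Two edge vectors: Pick P→Pick Q = (-95, -325, 89), Pick P→Pick R = (709, -408, -19).
Normal n = (Pick P→Pick Q) × (Pick P→Pick R) = (42487, 61296, 269185).
So ∂z/∂x = −n_x/n_z = −0.15784 and ∂z/∂y = −n_y/n_z = −0.22771.
Intercept c from Pick P: 2632 + 5.84 + 154.16 = 2792.00.
At (913, 676): z_contact = −144.10 − 153.93 + 2792.00 = 2493.96 ft.
Depth below ground = 2589.4 − 2493.96 = 95.4 ft.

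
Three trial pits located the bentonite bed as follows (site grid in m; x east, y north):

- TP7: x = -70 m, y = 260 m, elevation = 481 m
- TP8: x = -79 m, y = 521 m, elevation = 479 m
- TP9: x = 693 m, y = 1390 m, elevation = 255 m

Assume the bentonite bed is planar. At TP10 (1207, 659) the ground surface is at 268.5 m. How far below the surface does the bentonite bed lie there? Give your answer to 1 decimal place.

Let the plane be z = a·x + b·y + c.
TP8−TP7: −9a + 261b = −2;  TP9−TP7: 763a + 1130b = −226.
Solving gives a = −0.271010, b = −0.017008.
Then c = 481 − a·-70 − b·260 = 466.45.
At (1207, 659): z_contact = −327.11 − 11.21 + 466.45 = 128.13 m.
Depth below ground = 268.5 − 128.13 = 140.4 m.

140.4 m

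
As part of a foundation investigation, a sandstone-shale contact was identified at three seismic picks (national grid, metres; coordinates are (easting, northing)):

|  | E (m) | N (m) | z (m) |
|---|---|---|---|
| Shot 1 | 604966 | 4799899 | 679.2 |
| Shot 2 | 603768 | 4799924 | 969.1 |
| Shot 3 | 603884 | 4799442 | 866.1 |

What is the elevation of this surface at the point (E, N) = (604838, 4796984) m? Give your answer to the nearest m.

Let the plane be z = a·E + b·N + c.
Shot 2−Shot 1: −1198a + 25b = 289.9;  Shot 3−Shot 1: −1082a − 457b = 186.9.
Solving gives a = −0.23872621, b = 0.15624017.
Then c = 679.2 − a·604966 − b·4799899 = −604836.58.
At (604838, 4796984): z = −144390.7 + 749481.6 − 604836.58 = 254.3 m.

254 m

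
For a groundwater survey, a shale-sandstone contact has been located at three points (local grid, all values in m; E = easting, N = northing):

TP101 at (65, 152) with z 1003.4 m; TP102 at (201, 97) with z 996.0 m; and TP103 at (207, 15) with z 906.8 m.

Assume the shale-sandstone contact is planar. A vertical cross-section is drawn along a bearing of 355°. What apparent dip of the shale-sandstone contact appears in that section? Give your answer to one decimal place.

Let the plane be z = a·E + b·N + c.
TP102−TP101: 136a − 55b = −7.4;  TP103−TP101: 142a − 137b = −96.6.
Solving gives a = 0.39726, b = 1.11687.
Unit vector along 355° is (sin 355°, cos 355°) = (-0.0872, 0.9962).
Slope in that direction = a·(-0.0872) + b·(0.9962) = 1.07800.
Apparent dip = arctan|1.07800| = 47.1° (true dip is 49.8°, so apparent ≤ true as expected).

47.1°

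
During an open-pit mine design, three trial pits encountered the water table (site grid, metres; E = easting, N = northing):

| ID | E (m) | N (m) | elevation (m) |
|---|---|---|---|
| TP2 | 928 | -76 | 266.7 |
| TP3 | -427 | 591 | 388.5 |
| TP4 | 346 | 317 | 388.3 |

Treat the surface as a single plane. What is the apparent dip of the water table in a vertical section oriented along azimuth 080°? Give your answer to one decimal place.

Let the plane be z = a·E + b·N + c.
TP3−TP2: −1355a + 667b = 121.8;  TP4−TP2: −582a + 393b = 121.6.
Solving gives a = 0.23032, b = 0.65050.
Unit vector along 080° is (sin 80°, cos 80°) = (0.9848, 0.1736).
Slope in that direction = a·(0.9848) + b·(0.1736) = 0.33978.
Apparent dip = arctan|0.33978| = 18.8° (true dip is 34.6°, so apparent ≤ true as expected).

18.8°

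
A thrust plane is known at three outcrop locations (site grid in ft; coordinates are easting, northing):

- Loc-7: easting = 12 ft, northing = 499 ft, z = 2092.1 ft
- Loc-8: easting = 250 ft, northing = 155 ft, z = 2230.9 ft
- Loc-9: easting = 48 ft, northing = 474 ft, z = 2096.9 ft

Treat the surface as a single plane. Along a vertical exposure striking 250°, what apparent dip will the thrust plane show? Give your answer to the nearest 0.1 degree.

25.2°

Two edge vectors: Loc-7→Loc-8 = (238, -344, 138.8), Loc-7→Loc-9 = (36, -25, 4.8).
Normal n = (Loc-7→Loc-8) × (Loc-7→Loc-9) = (1818.8, 3854.4, 6434).
So ∂z/∂easting = −n_x/n_z = −0.28269 and ∂z/∂northing = −n_y/n_z = −0.59907.
Unit vector along 250° is (sin 250°, cos 250°) = (-0.9397, -0.3420).
Slope in that direction = a·(-0.9397) + b·(-0.3420) = 0.47053.
Apparent dip = arctan|0.47053| = 25.2° (true dip is 33.5°, so apparent ≤ true as expected).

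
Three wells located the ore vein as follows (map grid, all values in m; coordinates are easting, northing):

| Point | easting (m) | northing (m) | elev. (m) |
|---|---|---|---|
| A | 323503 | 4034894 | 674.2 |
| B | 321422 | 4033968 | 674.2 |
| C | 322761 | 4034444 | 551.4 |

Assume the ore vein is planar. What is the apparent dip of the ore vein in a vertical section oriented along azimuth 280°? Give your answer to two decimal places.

Let the plane be z = a·easting + b·northing + c.
B−A: −2081a − 926b = 0;  C−A: −742a − 450b = −122.8.
Solving gives a = −0.45602, b = 1.02482.
Unit vector along 280° is (sin 280°, cos 280°) = (-0.9848, 0.1736).
Slope in that direction = a·(-0.9848) + b·(0.1736) = 0.62705.
Apparent dip = arctan|0.62705| = 32.09° (true dip is 48.3°, so apparent ≤ true as expected).

32.09°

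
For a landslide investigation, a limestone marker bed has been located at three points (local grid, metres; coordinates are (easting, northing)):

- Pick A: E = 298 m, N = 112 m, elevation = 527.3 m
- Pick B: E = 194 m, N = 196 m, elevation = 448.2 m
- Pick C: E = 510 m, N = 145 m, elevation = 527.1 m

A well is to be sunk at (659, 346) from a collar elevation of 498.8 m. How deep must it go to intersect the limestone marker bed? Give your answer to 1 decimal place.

Two edge vectors: Pick A→Pick B = (-104, 84, -79.1), Pick A→Pick C = (212, 33, -0.2).
Normal n = (Pick A→Pick B) × (Pick A→Pick C) = (2593.5, -16790, -21240).
So ∂z/∂E = −n_x/n_z = 0.12210 and ∂z/∂N = −n_y/n_z = −0.79049.
Intercept c from Pick A: 527.3 − 36.39 + 88.53 = 579.45.
At (659, 346): z_contact = 80.47 − 273.51 + 579.45 = 386.41 m.
Depth below ground = 498.8 − 386.41 = 112.4 m.

112.4 m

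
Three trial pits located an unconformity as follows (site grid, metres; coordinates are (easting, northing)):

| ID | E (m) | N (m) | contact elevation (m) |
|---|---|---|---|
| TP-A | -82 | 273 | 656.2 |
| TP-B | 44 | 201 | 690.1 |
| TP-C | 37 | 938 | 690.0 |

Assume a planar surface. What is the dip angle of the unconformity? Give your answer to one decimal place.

Two edge vectors: TP-A→TP-B = (126, -72, 33.9), TP-A→TP-C = (119, 665, 33.8).
Normal n = (TP-A→TP-B) × (TP-A→TP-C) = (-24977.1, -224.7, 92358).
So ∂z/∂E = −n_x/n_z = 0.27044 and ∂z/∂N = −n_y/n_z = 0.00243.
Gradient magnitude |∇z| = √(a² + b²) = √(0.07314 + 0.00001) = 0.27045.
True dip = arctan(0.27045) = 15.1°, dipping toward W (azimuth ≈ 269°).

15.1°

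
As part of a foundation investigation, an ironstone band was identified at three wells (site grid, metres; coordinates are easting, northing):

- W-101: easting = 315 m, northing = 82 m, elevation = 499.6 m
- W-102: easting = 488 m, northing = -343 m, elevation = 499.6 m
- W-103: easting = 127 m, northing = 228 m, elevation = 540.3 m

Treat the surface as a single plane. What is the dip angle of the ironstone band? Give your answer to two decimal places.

Let the plane be z = a·easting + b·northing + c.
W-102−W-101: 173a − 425b = 0;  W-103−W-101: −188a + 146b = 40.7.
Solving gives a = −0.31656, b = −0.12886.
Gradient magnitude |∇z| = √(a² + b²) = √(0.10021 + 0.01660) = 0.34178.
True dip = arctan(0.34178) = 18.87°, dipping toward ENE (azimuth ≈ 068°).

18.87°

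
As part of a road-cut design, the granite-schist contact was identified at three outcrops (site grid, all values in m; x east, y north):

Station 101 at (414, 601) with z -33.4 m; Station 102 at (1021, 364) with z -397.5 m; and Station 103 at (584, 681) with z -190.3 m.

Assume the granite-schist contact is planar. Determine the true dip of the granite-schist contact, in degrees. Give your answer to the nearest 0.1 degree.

Let the plane be z = a·x + b·y + c.
Station 102−Station 101: 607a − 237b = −364.1;  Station 103−Station 101: 170a + 80b = −156.9.
Solving gives a = −0.74635, b = −0.37525.
Gradient magnitude |∇z| = √(a² + b²) = √(0.55704 + 0.14082) = 0.83538.
True dip = arctan(0.83538) = 39.9°, dipping toward ENE (azimuth ≈ 063°).

39.9°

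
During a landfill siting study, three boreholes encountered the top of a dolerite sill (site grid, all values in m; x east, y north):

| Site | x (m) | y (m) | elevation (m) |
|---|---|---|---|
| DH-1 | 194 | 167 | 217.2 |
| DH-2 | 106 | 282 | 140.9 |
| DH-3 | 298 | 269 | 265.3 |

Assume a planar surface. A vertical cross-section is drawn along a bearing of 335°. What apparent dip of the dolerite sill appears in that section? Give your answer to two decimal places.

Let the plane be z = a·x + b·y + c.
DH-2−DH-1: −88a + 115b = −76.3;  DH-3−DH-1: 104a + 102b = 48.1.
Solving gives a = 0.63594, b = −0.17684.
Unit vector along 335° is (sin 335°, cos 335°) = (-0.4226, 0.9063).
Slope in that direction = a·(-0.4226) + b·(0.9063) = −0.42904.
Apparent dip = arctan|0.42904| = 23.22° (true dip is 33.4°, so apparent ≤ true as expected).

23.22°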